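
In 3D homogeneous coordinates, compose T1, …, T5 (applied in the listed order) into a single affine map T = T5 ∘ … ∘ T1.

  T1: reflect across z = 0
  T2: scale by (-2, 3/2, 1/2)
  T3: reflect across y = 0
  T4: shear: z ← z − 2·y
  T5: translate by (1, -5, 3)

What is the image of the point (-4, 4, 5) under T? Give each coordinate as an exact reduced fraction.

T(p) = (9, -11, 25/2)

T1 reflect across z = 0: (-4, 4, 5) → (-4, 4, -5)
T2 scale by (-2, 3/2, 1/2): (-4, 4, -5) → (8, 6, -5/2)
T3 reflect across y = 0: (8, 6, -5/2) → (8, -6, -5/2)
T4 shear: z ← z − 2·y: (8, -6, -5/2) → (8, -6, 19/2)
T5 translate by (1, -5, 3): (8, -6, 19/2) → (9, -11, 25/2)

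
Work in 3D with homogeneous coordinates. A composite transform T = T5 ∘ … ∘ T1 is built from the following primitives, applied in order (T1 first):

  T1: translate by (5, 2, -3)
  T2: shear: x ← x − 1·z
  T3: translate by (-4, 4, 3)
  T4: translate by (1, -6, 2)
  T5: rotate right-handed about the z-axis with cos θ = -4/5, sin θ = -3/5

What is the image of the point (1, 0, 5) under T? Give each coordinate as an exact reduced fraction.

T1 translate by (5, 2, -3): (1, 0, 5) → (6, 2, 2)
T2 shear: x ← x − 1·z: (6, 2, 2) → (4, 2, 2)
T3 translate by (-4, 4, 3): (4, 2, 2) → (0, 6, 5)
T4 translate by (1, -6, 2): (0, 6, 5) → (1, 0, 7)
T5 rotate right-handed about the z-axis with cos θ = -4/5, sin θ = -3/5: (1, 0, 7) → (-4/5, -3/5, 7)

T(p) = (-4/5, -3/5, 7)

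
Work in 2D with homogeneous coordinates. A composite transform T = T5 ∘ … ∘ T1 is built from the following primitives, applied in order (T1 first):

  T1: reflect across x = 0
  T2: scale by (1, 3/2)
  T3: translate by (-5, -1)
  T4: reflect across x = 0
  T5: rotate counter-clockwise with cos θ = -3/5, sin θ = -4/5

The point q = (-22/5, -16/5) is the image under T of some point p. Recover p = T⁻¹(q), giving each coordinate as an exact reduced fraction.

p = (1/5, -2/5)

T1 = [-1 0 0; 0 1 0; 0 0 1]
T2·T1 = [-1 0 0; 0 3/2 0; 0 0 1]
T3·…·T1 = [-1 0 -5; 0 3/2 -1; 0 0 1]
T4·…·T1 = [1 0 5; 0 3/2 -1; 0 0 1]
T5·…·T1 = [-3/5 6/5 -19/5; -4/5 -9/10 -17/5; 0 0 1]
det M = 3/2; M⁻¹ = [-3/5 -4/5 -5; 8/15 -2/5 2/3; 0 0 1]
M⁻¹ · (-22/5, -16/5)ᵀ = (1/5, -2/5)ᵀ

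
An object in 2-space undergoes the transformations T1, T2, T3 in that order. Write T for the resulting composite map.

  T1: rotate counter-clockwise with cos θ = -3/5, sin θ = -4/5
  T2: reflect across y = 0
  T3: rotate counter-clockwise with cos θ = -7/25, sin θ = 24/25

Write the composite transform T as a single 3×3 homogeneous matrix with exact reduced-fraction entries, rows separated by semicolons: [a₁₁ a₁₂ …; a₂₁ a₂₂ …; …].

T1 = [-3/5 4/5 0; -4/5 -3/5 0; 0 0 1]
T2·T1 = [-3/5 4/5 0; 4/5 3/5 0; 0 0 1]
T3·…·T1 = [-3/5 -4/5 0; -4/5 3/5 0; 0 0 1]

T = [-3/5 -4/5 0; -4/5 3/5 0; 0 0 1]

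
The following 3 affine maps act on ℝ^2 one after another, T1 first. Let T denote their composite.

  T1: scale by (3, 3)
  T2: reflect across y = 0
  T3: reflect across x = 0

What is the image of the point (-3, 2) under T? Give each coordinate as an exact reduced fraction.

T(p) = (9, -6)

T1 scale by (3, 3): (-3, 2) → (-9, 6)
T2 reflect across y = 0: (-9, 6) → (-9, -6)
T3 reflect across x = 0: (-9, -6) → (9, -6)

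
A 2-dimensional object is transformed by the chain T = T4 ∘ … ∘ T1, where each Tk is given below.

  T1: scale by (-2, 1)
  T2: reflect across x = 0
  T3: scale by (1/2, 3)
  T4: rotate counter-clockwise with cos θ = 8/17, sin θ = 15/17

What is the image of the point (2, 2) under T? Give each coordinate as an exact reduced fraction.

T1 scale by (-2, 1): (2, 2) → (-4, 2)
T2 reflect across x = 0: (-4, 2) → (4, 2)
T3 scale by (1/2, 3): (4, 2) → (2, 6)
T4 rotate counter-clockwise with cos θ = 8/17, sin θ = 15/17: (2, 6) → (-74/17, 78/17)

T(p) = (-74/17, 78/17)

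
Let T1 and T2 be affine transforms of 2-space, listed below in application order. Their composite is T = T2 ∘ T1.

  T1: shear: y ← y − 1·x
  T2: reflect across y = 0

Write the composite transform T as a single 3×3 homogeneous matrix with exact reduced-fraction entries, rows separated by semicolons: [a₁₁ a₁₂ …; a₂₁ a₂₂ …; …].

T = [1 0 0; 1 -1 0; 0 0 1]

T1 = [1 0 0; -1 1 0; 0 0 1]
T2·T1 = [1 0 0; 1 -1 0; 0 0 1]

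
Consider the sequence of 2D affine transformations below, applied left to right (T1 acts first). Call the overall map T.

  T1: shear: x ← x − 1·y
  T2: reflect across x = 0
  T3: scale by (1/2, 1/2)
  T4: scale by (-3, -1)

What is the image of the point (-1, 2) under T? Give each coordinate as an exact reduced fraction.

T(p) = (-9/2, -1)

T1 shear: x ← x − 1·y: (-1, 2) → (-3, 2)
T2 reflect across x = 0: (-3, 2) → (3, 2)
T3 scale by (1/2, 1/2): (3, 2) → (3/2, 1)
T4 scale by (-3, -1): (3/2, 1) → (-9/2, -1)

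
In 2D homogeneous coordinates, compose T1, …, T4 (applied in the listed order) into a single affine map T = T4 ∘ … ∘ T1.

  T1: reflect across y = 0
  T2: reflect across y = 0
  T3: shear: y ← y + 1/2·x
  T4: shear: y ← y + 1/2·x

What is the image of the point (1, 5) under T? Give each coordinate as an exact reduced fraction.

T(p) = (1, 6)

T1 reflect across y = 0: (1, 5) → (1, -5)
T2 reflect across y = 0: (1, -5) → (1, 5)
T3 shear: y ← y + 1/2·x: (1, 5) → (1, 11/2)
T4 shear: y ← y + 1/2·x: (1, 11/2) → (1, 6)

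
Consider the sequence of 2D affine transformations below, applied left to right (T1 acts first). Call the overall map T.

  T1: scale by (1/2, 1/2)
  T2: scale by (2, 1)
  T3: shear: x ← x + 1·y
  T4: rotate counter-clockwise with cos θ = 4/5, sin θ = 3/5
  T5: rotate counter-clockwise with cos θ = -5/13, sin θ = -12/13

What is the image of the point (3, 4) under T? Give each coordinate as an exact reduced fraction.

T1 scale by (1/2, 1/2): (3, 4) → (3/2, 2)
T2 scale by (2, 1): (3/2, 2) → (3, 2)
T3 shear: x ← x + 1·y: (3, 2) → (5, 2)
T4 rotate counter-clockwise with cos θ = 4/5, sin θ = 3/5: (5, 2) → (14/5, 23/5)
T5 rotate counter-clockwise with cos θ = -5/13, sin θ = -12/13: (14/5, 23/5) → (206/65, -283/65)

T(p) = (206/65, -283/65)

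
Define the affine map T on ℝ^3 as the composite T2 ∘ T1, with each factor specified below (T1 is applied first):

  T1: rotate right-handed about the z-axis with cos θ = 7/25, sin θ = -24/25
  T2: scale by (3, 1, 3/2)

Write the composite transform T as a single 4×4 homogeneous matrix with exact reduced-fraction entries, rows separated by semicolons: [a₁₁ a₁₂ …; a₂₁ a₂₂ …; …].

T1 = [7/25 24/25 0 0; -24/25 7/25 0 0; 0 0 1 0; 0 0 0 1]
T2·T1 = [21/25 72/25 0 0; -24/25 7/25 0 0; 0 0 3/2 0; 0 0 0 1]

T = [21/25 72/25 0 0; -24/25 7/25 0 0; 0 0 3/2 0; 0 0 0 1]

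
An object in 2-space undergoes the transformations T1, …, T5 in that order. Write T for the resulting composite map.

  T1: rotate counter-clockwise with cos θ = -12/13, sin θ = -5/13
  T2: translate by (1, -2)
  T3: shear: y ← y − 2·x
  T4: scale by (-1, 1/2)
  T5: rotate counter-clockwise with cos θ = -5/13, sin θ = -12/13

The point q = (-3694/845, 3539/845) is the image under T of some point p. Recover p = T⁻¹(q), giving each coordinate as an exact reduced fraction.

p = (4/5, 5)

T1 = [-12/13 5/13 0; -5/13 -12/13 0; 0 0 1]
T2·T1 = [-12/13 5/13 1; -5/13 -12/13 -2; 0 0 1]
T3·…·T1 = [-12/13 5/13 1; 19/13 -22/13 -4; 0 0 1]
T4·…·T1 = [12/13 -5/13 -1; 19/26 -11/13 -2; 0 0 1]
T5·…·T1 = [54/169 -107/169 -19/13; -383/338 115/169 22/13; 0 0 1]
det M = -1/2; M⁻¹ = [-230/169 -214/169 2/13; -383/169 -108/169 -29/13; 0 0 1]
M⁻¹ · (-3694/845, 3539/845)ᵀ = (4/5, 5)ᵀ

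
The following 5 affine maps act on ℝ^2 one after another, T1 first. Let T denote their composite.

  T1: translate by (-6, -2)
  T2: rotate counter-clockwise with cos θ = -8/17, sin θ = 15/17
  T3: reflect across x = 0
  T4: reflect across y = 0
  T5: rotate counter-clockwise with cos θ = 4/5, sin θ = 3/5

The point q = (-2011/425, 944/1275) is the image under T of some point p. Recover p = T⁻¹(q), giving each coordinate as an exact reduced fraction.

p = (7/5, 2/3)

T1 = [1 0 -6; 0 1 -2; 0 0 1]
T2·T1 = [-8/17 -15/17 78/17; 15/17 -8/17 -74/17; 0 0 1]
T3·…·T1 = [8/17 15/17 -78/17; 15/17 -8/17 -74/17; 0 0 1]
T4·…·T1 = [8/17 15/17 -78/17; -15/17 8/17 74/17; 0 0 1]
T5·…·T1 = [77/85 36/85 -534/85; -36/85 77/85 62/85; 0 0 1]
det M = 1; M⁻¹ = [77/85 -36/85 6; 36/85 77/85 2; 0 0 1]
M⁻¹ · (-2011/425, 944/1275)ᵀ = (7/5, 2/3)ᵀ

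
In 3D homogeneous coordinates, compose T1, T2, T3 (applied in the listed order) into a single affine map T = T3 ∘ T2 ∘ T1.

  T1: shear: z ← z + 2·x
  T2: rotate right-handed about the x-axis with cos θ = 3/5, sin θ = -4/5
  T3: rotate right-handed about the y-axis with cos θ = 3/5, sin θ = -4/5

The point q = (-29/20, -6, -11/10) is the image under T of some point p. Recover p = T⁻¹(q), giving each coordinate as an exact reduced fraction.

p = (-7/4, -4, -1)

T1 = [1 0 0 0; 0 1 0 0; 2 0 1 0; 0 0 0 1]
T2·T1 = [1 0 0 0; 8/5 3/5 4/5 0; 6/5 -4/5 3/5 0; 0 0 0 1]
T3·…·T1 = [-9/25 16/25 -12/25 0; 8/5 3/5 4/5 0; 38/25 -12/25 9/25 0; 0 0 0 1]
det M = 1; M⁻¹ = [3/5 0 4/5 0; 16/25 3/5 -12/25 0; -42/25 4/5 -31/25 0; 0 0 0 1]
M⁻¹ · (-29/20, -6, -11/10)ᵀ = (-7/4, -4, -1)ᵀ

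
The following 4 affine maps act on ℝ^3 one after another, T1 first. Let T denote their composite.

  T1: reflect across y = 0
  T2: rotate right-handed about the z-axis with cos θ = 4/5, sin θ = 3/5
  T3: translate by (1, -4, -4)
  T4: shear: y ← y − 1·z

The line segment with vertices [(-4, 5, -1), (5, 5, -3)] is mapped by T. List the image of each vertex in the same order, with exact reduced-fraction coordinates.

image vertices: (4/5, -27/5, -5), (8, 2, -7)

T1 reflect across y = 0: (-4, 5, -1) → (-4, -5, -1); (5, 5, -3) → (5, -5, -3)
T2 rotate right-handed about the z-axis with cos θ = 4/5, sin θ = 3/5: (-4, -5, -1) → (-1/5, -32/5, -1); (5, -5, -3) → (7, -1, -3)
T3 translate by (1, -4, -4): (-1/5, -32/5, -1) → (4/5, -52/5, -5); (7, -1, -3) → (8, -5, -7)
T4 shear: y ← y − 1·z: (4/5, -52/5, -5) → (4/5, -27/5, -5); (8, -5, -7) → (8, 2, -7)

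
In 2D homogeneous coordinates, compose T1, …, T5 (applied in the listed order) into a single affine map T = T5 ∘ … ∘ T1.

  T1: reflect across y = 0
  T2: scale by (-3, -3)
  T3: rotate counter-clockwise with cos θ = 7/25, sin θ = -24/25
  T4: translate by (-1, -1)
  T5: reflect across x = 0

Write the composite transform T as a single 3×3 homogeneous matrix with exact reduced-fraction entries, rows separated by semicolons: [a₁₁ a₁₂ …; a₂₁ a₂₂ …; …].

T1 = [1 0 0; 0 -1 0; 0 0 1]
T2·T1 = [-3 0 0; 0 3 0; 0 0 1]
T3·…·T1 = [-21/25 72/25 0; 72/25 21/25 0; 0 0 1]
T4·…·T1 = [-21/25 72/25 -1; 72/25 21/25 -1; 0 0 1]
T5·…·T1 = [21/25 -72/25 1; 72/25 21/25 -1; 0 0 1]

T = [21/25 -72/25 1; 72/25 21/25 -1; 0 0 1]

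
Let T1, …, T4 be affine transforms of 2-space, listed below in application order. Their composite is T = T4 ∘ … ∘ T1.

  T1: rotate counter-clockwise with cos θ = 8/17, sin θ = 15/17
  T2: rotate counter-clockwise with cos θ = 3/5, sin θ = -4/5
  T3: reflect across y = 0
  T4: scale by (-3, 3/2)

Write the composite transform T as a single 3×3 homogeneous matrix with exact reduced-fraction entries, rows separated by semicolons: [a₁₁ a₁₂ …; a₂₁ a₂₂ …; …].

T1 = [8/17 -15/17 0; 15/17 8/17 0; 0 0 1]
T2·T1 = [84/85 -13/85 0; 13/85 84/85 0; 0 0 1]
T3·…·T1 = [84/85 -13/85 0; -13/85 -84/85 0; 0 0 1]
T4·…·T1 = [-252/85 39/85 0; -39/170 -126/85 0; 0 0 1]

T = [-252/85 39/85 0; -39/170 -126/85 0; 0 0 1]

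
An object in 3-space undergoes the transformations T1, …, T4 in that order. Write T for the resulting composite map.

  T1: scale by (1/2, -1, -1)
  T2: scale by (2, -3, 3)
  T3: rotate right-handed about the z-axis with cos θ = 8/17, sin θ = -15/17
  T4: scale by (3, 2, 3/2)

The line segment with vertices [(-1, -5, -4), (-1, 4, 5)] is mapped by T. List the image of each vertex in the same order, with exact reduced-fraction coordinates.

image vertices: (-699/17, -210/17, 18), (516/17, 222/17, -45/2)

T1 scale by (1/2, -1, -1): (-1, -5, -4) → (-1/2, 5, 4); (-1, 4, 5) → (-1/2, -4, -5)
T2 scale by (2, -3, 3): (-1/2, 5, 4) → (-1, -15, 12); (-1/2, -4, -5) → (-1, 12, -15)
T3 rotate right-handed about the z-axis with cos θ = 8/17, sin θ = -15/17: (-1, -15, 12) → (-233/17, -105/17, 12); (-1, 12, -15) → (172/17, 111/17, -15)
T4 scale by (3, 2, 3/2): (-233/17, -105/17, 12) → (-699/17, -210/17, 18); (172/17, 111/17, -15) → (516/17, 222/17, -45/2)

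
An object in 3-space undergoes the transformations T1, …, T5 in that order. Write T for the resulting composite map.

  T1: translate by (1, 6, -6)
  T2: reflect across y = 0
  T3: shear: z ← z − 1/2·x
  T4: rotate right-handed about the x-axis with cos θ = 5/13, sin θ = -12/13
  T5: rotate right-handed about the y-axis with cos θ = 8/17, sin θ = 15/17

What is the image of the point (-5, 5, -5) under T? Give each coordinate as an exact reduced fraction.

T(p) = (889/221, -163/13, 1476/221)

T1 translate by (1, 6, -6): (-5, 5, -5) → (-4, 11, -11)
T2 reflect across y = 0: (-4, 11, -11) → (-4, -11, -11)
T3 shear: z ← z − 1/2·x: (-4, -11, -11) → (-4, -11, -9)
T4 rotate right-handed about the x-axis with cos θ = 5/13, sin θ = -12/13: (-4, -11, -9) → (-4, -163/13, 87/13)
T5 rotate right-handed about the y-axis with cos θ = 8/17, sin θ = 15/17: (-4, -163/13, 87/13) → (889/221, -163/13, 1476/221)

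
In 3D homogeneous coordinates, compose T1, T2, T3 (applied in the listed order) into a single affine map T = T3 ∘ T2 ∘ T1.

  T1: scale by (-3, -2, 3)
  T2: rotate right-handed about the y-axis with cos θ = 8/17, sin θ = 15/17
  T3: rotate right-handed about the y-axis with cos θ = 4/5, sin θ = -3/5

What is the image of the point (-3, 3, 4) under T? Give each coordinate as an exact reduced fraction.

T(p) = (225/17, -6, 120/17)

T1 scale by (-3, -2, 3): (-3, 3, 4) → (9, -6, 12)
T2 rotate right-handed about the y-axis with cos θ = 8/17, sin θ = 15/17: (9, -6, 12) → (252/17, -6, -39/17)
T3 rotate right-handed about the y-axis with cos θ = 4/5, sin θ = -3/5: (252/17, -6, -39/17) → (225/17, -6, 120/17)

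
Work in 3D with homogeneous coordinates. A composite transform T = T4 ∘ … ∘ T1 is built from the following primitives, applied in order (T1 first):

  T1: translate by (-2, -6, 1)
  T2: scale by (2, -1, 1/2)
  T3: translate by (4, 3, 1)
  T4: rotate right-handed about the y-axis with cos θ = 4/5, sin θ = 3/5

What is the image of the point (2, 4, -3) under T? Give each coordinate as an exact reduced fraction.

T1 translate by (-2, -6, 1): (2, 4, -3) → (0, -2, -2)
T2 scale by (2, -1, 1/2): (0, -2, -2) → (0, 2, -1)
T3 translate by (4, 3, 1): (0, 2, -1) → (4, 5, 0)
T4 rotate right-handed about the y-axis with cos θ = 4/5, sin θ = 3/5: (4, 5, 0) → (16/5, 5, -12/5)

T(p) = (16/5, 5, -12/5)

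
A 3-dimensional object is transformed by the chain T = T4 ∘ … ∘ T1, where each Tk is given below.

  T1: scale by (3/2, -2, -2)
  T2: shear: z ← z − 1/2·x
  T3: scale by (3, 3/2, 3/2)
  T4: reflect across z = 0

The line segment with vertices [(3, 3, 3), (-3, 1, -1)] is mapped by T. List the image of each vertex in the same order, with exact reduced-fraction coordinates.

T1 scale by (3/2, -2, -2): (3, 3, 3) → (9/2, -6, -6); (-3, 1, -1) → (-9/2, -2, 2)
T2 shear: z ← z − 1/2·x: (9/2, -6, -6) → (9/2, -6, -33/4); (-9/2, -2, 2) → (-9/2, -2, 17/4)
T3 scale by (3, 3/2, 3/2): (9/2, -6, -33/4) → (27/2, -9, -99/8); (-9/2, -2, 17/4) → (-27/2, -3, 51/8)
T4 reflect across z = 0: (27/2, -9, -99/8) → (27/2, -9, 99/8); (-27/2, -3, 51/8) → (-27/2, -3, -51/8)

image vertices: (27/2, -9, 99/8), (-27/2, -3, -51/8)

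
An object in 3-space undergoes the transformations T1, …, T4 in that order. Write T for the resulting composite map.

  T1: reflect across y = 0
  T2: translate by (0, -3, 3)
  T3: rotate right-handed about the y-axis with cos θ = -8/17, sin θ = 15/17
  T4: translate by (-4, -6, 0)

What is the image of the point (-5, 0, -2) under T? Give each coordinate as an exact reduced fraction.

T1 reflect across y = 0: (-5, 0, -2) → (-5, 0, -2)
T2 translate by (0, -3, 3): (-5, 0, -2) → (-5, -3, 1)
T3 rotate right-handed about the y-axis with cos θ = -8/17, sin θ = 15/17: (-5, -3, 1) → (55/17, -3, 67/17)
T4 translate by (-4, -6, 0): (55/17, -3, 67/17) → (-13/17, -9, 67/17)

T(p) = (-13/17, -9, 67/17)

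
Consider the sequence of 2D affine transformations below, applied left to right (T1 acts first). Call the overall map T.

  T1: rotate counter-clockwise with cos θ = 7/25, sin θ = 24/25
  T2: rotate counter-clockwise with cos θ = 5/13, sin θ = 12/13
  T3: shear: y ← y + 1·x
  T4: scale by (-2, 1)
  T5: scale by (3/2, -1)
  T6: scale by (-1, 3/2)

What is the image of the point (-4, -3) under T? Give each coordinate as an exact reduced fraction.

T(p) = (4872/325, -4701/650)

T1 rotate counter-clockwise with cos θ = 7/25, sin θ = 24/25: (-4, -3) → (44/25, -117/25)
T2 rotate counter-clockwise with cos θ = 5/13, sin θ = 12/13: (44/25, -117/25) → (1624/325, -57/325)
T3 shear: y ← y + 1·x: (1624/325, -57/325) → (1624/325, 1567/325)
T4 scale by (-2, 1): (1624/325, 1567/325) → (-3248/325, 1567/325)
T5 scale by (3/2, -1): (-3248/325, 1567/325) → (-4872/325, -1567/325)
T6 scale by (-1, 3/2): (-4872/325, -1567/325) → (4872/325, -4701/650)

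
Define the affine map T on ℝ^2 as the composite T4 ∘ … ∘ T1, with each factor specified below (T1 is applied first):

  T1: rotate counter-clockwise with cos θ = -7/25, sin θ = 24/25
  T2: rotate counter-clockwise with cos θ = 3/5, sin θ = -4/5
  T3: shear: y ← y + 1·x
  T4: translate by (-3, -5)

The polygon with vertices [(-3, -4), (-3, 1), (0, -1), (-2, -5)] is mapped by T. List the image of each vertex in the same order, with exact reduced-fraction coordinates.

T1 rotate counter-clockwise with cos θ = -7/25, sin θ = 24/25: (-3, -4) → (117/25, -44/25); (-3, 1) → (-3/25, -79/25); (0, -1) → (24/25, 7/25); (-2, -5) → (134/25, -13/25)
T2 rotate counter-clockwise with cos θ = 3/5, sin θ = -4/5: (117/25, -44/25) → (7/5, -24/5); (-3/25, -79/25) → (-13/5, -9/5); (24/25, 7/25) → (4/5, -3/5); (134/25, -13/25) → (14/5, -23/5)
T3 shear: y ← y + 1·x: (7/5, -24/5) → (7/5, -17/5); (-13/5, -9/5) → (-13/5, -22/5); (4/5, -3/5) → (4/5, 1/5); (14/5, -23/5) → (14/5, -9/5)
T4 translate by (-3, -5): (7/5, -17/5) → (-8/5, -42/5); (-13/5, -22/5) → (-28/5, -47/5); (4/5, 1/5) → (-11/5, -24/5); (14/5, -9/5) → (-1/5, -34/5)

image vertices: (-8/5, -42/5), (-28/5, -47/5), (-11/5, -24/5), (-1/5, -34/5)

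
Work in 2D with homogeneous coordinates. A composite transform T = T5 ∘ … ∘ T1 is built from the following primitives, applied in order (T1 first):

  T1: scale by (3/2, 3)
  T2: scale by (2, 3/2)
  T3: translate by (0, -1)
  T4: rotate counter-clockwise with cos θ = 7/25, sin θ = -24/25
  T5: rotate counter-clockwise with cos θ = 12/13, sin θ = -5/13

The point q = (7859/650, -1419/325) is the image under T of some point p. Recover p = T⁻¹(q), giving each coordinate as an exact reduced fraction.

T1 = [3/2 0 0; 0 3 0; 0 0 1]
T2·T1 = [3 0 0; 0 9/2 0; 0 0 1]
T3·…·T1 = [3 0 0; 0 9/2 -1; 0 0 1]
T4·…·T1 = [21/25 108/25 -24/25; -72/25 63/50 -7/25; 0 0 1]
T5·…·T1 = [-108/325 2907/650 -323/325; -969/325 -162/325 36/325; 0 0 1]
det M = 27/2; M⁻¹ = [-12/325 -323/975 0; 646/2925 -8/325 2/9; 0 0 1]
M⁻¹ · (7859/650, -1419/325)ᵀ = (1, 3)ᵀ

p = (1, 3)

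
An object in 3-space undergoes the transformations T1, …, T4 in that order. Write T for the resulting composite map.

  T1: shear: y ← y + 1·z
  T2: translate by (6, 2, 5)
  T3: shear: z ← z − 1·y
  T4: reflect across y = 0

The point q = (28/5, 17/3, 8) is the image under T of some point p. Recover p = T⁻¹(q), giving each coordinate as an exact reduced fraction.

p = (-2/5, -5, -8/3)

T1 = [1 0 0 0; 0 1 1 0; 0 0 1 0; 0 0 0 1]
T2·T1 = [1 0 0 6; 0 1 1 2; 0 0 1 5; 0 0 0 1]
T3·…·T1 = [1 0 0 6; 0 1 1 2; 0 -1 0 3; 0 0 0 1]
T4·…·T1 = [1 0 0 6; 0 -1 -1 -2; 0 -1 0 3; 0 0 0 1]
det M = -1; M⁻¹ = [1 0 0 -6; 0 0 -1 3; 0 -1 1 -5; 0 0 0 1]
M⁻¹ · (28/5, 17/3, 8)ᵀ = (-2/5, -5, -8/3)ᵀ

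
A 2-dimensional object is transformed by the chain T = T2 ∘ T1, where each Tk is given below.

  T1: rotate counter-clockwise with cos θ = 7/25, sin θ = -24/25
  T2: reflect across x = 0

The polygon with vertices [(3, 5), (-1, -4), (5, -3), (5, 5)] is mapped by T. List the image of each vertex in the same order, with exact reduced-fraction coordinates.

image vertices: (-141/25, -37/25), (103/25, -4/25), (37/25, -141/25), (-31/5, -17/5)

T1 rotate counter-clockwise with cos θ = 7/25, sin θ = -24/25: (3, 5) → (141/25, -37/25); (-1, -4) → (-103/25, -4/25); (5, -3) → (-37/25, -141/25); (5, 5) → (31/5, -17/5)
T2 reflect across x = 0: (141/25, -37/25) → (-141/25, -37/25); (-103/25, -4/25) → (103/25, -4/25); (-37/25, -141/25) → (37/25, -141/25); (31/5, -17/5) → (-31/5, -17/5)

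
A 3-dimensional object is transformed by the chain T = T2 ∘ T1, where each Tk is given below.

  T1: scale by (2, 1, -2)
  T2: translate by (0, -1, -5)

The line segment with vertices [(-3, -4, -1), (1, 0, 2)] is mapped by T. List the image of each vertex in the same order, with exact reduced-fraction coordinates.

T1 scale by (2, 1, -2): (-3, -4, -1) → (-6, -4, 2); (1, 0, 2) → (2, 0, -4)
T2 translate by (0, -1, -5): (-6, -4, 2) → (-6, -5, -3); (2, 0, -4) → (2, -1, -9)

image vertices: (-6, -5, -3), (2, -1, -9)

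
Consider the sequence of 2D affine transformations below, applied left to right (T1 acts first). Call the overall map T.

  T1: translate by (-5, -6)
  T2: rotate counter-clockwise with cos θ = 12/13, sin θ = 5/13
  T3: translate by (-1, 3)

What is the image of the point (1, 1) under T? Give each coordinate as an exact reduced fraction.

T(p) = (-36/13, -41/13)

T1 translate by (-5, -6): (1, 1) → (-4, -5)
T2 rotate counter-clockwise with cos θ = 12/13, sin θ = 5/13: (-4, -5) → (-23/13, -80/13)
T3 translate by (-1, 3): (-23/13, -80/13) → (-36/13, -41/13)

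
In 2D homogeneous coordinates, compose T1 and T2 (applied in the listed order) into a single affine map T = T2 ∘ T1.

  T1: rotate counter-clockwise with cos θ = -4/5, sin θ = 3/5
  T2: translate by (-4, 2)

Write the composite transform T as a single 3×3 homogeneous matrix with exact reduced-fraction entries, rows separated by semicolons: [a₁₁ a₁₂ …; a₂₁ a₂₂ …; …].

T = [-4/5 -3/5 -4; 3/5 -4/5 2; 0 0 1]

T1 = [-4/5 -3/5 0; 3/5 -4/5 0; 0 0 1]
T2·T1 = [-4/5 -3/5 -4; 3/5 -4/5 2; 0 0 1]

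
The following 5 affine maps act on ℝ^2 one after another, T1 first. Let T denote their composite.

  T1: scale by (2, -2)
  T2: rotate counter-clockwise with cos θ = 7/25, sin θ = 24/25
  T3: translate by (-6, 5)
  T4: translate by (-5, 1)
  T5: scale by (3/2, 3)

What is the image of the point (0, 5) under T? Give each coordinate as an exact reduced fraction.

T(p) = (-21/10, 48/5)

T1 scale by (2, -2): (0, 5) → (0, -10)
T2 rotate counter-clockwise with cos θ = 7/25, sin θ = 24/25: (0, -10) → (48/5, -14/5)
T3 translate by (-6, 5): (48/5, -14/5) → (18/5, 11/5)
T4 translate by (-5, 1): (18/5, 11/5) → (-7/5, 16/5)
T5 scale by (3/2, 3): (-7/5, 16/5) → (-21/10, 48/5)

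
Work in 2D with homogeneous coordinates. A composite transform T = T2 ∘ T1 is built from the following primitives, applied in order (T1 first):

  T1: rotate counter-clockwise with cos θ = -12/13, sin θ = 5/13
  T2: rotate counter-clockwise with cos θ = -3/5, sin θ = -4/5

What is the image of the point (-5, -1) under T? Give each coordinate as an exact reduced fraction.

T1 rotate counter-clockwise with cos θ = -12/13, sin θ = 5/13: (-5, -1) → (5, -1)
T2 rotate counter-clockwise with cos θ = -3/5, sin θ = -4/5: (5, -1) → (-19/5, -17/5)

T(p) = (-19/5, -17/5)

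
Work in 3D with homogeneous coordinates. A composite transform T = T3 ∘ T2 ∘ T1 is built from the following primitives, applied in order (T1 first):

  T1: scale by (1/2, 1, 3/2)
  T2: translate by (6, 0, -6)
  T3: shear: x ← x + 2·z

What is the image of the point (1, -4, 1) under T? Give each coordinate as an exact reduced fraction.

T(p) = (-5/2, -4, -9/2)

T1 scale by (1/2, 1, 3/2): (1, -4, 1) → (1/2, -4, 3/2)
T2 translate by (6, 0, -6): (1/2, -4, 3/2) → (13/2, -4, -9/2)
T3 shear: x ← x + 2·z: (13/2, -4, -9/2) → (-5/2, -4, -9/2)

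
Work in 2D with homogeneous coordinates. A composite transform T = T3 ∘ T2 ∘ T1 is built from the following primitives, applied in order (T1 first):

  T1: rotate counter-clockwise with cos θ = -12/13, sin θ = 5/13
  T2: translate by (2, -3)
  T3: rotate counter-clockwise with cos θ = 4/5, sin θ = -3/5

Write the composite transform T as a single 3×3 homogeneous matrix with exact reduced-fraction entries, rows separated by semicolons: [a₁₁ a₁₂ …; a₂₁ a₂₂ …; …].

T = [-33/65 -56/65 -1/5; 56/65 -33/65 -18/5; 0 0 1]

T1 = [-12/13 -5/13 0; 5/13 -12/13 0; 0 0 1]
T2·T1 = [-12/13 -5/13 2; 5/13 -12/13 -3; 0 0 1]
T3·…·T1 = [-33/65 -56/65 -1/5; 56/65 -33/65 -18/5; 0 0 1]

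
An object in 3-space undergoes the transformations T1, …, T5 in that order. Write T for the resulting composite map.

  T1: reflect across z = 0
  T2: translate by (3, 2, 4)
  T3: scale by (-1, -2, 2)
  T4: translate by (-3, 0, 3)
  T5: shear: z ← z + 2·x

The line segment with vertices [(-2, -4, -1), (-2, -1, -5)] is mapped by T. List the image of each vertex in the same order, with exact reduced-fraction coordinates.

T1 reflect across z = 0: (-2, -4, -1) → (-2, -4, 1); (-2, -1, -5) → (-2, -1, 5)
T2 translate by (3, 2, 4): (-2, -4, 1) → (1, -2, 5); (-2, -1, 5) → (1, 1, 9)
T3 scale by (-1, -2, 2): (1, -2, 5) → (-1, 4, 10); (1, 1, 9) → (-1, -2, 18)
T4 translate by (-3, 0, 3): (-1, 4, 10) → (-4, 4, 13); (-1, -2, 18) → (-4, -2, 21)
T5 shear: z ← z + 2·x: (-4, 4, 13) → (-4, 4, 5); (-4, -2, 21) → (-4, -2, 13)

image vertices: (-4, 4, 5), (-4, -2, 13)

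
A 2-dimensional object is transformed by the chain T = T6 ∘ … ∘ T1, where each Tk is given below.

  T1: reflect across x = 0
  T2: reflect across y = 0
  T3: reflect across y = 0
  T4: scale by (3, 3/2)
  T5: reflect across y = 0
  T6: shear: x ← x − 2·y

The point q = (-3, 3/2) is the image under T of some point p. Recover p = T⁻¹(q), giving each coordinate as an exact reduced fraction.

T1 = [-1 0 0; 0 1 0; 0 0 1]
T2·T1 = [-1 0 0; 0 -1 0; 0 0 1]
T3·…·T1 = [-1 0 0; 0 1 0; 0 0 1]
T4·…·T1 = [-3 0 0; 0 3/2 0; 0 0 1]
T5·…·T1 = [-3 0 0; 0 -3/2 0; 0 0 1]
T6·…·T1 = [-3 3 0; 0 -3/2 0; 0 0 1]
det M = 9/2; M⁻¹ = [-1/3 -2/3 0; 0 -2/3 0; 0 0 1]
M⁻¹ · (-3, 3/2)ᵀ = (0, -1)ᵀ

p = (0, -1)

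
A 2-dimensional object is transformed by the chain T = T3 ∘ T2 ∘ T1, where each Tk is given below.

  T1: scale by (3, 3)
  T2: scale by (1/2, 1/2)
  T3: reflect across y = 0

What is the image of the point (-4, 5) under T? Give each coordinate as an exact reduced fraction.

T(p) = (-6, -15/2)

T1 scale by (3, 3): (-4, 5) → (-12, 15)
T2 scale by (1/2, 1/2): (-12, 15) → (-6, 15/2)
T3 reflect across y = 0: (-6, 15/2) → (-6, -15/2)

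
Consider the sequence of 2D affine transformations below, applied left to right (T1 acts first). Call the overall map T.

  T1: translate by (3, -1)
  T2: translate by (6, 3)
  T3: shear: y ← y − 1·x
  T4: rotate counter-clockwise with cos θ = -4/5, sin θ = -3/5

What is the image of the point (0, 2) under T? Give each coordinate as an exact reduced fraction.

T1 translate by (3, -1): (0, 2) → (3, 1)
T2 translate by (6, 3): (3, 1) → (9, 4)
T3 shear: y ← y − 1·x: (9, 4) → (9, -5)
T4 rotate counter-clockwise with cos θ = -4/5, sin θ = -3/5: (9, -5) → (-51/5, -7/5)

T(p) = (-51/5, -7/5)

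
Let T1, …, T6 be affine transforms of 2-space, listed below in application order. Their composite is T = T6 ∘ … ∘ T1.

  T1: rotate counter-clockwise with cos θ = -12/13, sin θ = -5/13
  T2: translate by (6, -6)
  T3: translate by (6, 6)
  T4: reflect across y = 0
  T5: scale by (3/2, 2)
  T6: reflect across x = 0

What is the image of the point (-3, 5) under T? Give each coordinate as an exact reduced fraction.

T(p) = (-651/26, 90/13)

T1 rotate counter-clockwise with cos θ = -12/13, sin θ = -5/13: (-3, 5) → (61/13, -45/13)
T2 translate by (6, -6): (61/13, -45/13) → (139/13, -123/13)
T3 translate by (6, 6): (139/13, -123/13) → (217/13, -45/13)
T4 reflect across y = 0: (217/13, -45/13) → (217/13, 45/13)
T5 scale by (3/2, 2): (217/13, 45/13) → (651/26, 90/13)
T6 reflect across x = 0: (651/26, 90/13) → (-651/26, 90/13)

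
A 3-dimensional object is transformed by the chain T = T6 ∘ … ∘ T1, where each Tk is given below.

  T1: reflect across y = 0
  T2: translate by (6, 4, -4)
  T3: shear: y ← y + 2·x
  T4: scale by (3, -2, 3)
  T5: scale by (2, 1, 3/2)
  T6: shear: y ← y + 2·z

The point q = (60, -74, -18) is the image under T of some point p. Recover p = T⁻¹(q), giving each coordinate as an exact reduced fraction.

p = (4, 5, 0)

T1 = [1 0 0 0; 0 -1 0 0; 0 0 1 0; 0 0 0 1]
T2·T1 = [1 0 0 6; 0 -1 0 4; 0 0 1 -4; 0 0 0 1]
T3·…·T1 = [1 0 0 6; 2 -1 0 16; 0 0 1 -4; 0 0 0 1]
T4·…·T1 = [3 0 0 18; -4 2 0 -32; 0 0 3 -12; 0 0 0 1]
T5·…·T1 = [6 0 0 36; -4 2 0 -32; 0 0 9/2 -18; 0 0 0 1]
T6·…·T1 = [6 0 0 36; -4 2 9 -68; 0 0 9/2 -18; 0 0 0 1]
det M = 54; M⁻¹ = [1/6 0 0 -6; 1/3 1/2 -1 4; 0 0 2/9 4; 0 0 0 1]
M⁻¹ · (60, -74, -18)ᵀ = (4, 5, 0)ᵀ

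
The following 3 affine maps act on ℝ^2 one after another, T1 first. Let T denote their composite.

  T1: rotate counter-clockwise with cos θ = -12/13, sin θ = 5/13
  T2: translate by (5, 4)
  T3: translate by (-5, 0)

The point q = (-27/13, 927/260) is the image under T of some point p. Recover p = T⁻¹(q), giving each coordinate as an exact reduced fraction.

p = (7/4, 6/5)

T1 = [-12/13 -5/13 0; 5/13 -12/13 0; 0 0 1]
T2·T1 = [-12/13 -5/13 5; 5/13 -12/13 4; 0 0 1]
T3·…·T1 = [-12/13 -5/13 0; 5/13 -12/13 4; 0 0 1]
det M = 1; M⁻¹ = [-12/13 5/13 -20/13; -5/13 -12/13 48/13; 0 0 1]
M⁻¹ · (-27/13, 927/260)ᵀ = (7/4, 6/5)ᵀ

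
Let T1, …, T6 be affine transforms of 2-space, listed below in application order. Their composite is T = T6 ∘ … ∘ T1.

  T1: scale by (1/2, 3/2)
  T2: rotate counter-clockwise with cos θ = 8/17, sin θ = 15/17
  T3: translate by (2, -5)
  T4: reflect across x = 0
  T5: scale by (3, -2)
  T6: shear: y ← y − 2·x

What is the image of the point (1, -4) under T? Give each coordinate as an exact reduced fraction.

T1 scale by (1/2, 3/2): (1, -4) → (1/2, -6)
T2 rotate counter-clockwise with cos θ = 8/17, sin θ = 15/17: (1/2, -6) → (94/17, -81/34)
T3 translate by (2, -5): (94/17, -81/34) → (128/17, -251/34)
T4 reflect across x = 0: (128/17, -251/34) → (-128/17, -251/34)
T5 scale by (3, -2): (-128/17, -251/34) → (-384/17, 251/17)
T6 shear: y ← y − 2·x: (-384/17, 251/17) → (-384/17, 1019/17)

T(p) = (-384/17, 1019/17)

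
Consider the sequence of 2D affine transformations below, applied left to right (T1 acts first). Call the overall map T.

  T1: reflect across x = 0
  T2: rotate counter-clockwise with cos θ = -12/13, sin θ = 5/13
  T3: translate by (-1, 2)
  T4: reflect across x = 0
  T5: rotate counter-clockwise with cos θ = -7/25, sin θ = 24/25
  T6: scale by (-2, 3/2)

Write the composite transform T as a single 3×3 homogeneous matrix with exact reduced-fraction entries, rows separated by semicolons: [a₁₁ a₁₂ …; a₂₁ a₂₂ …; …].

T = [-408/325 -506/325 22/5; -759/650 306/325 3/5; 0 0 1]

T1 = [-1 0 0; 0 1 0; 0 0 1]
T2·T1 = [12/13 -5/13 0; -5/13 -12/13 0; 0 0 1]
T3·…·T1 = [12/13 -5/13 -1; -5/13 -12/13 2; 0 0 1]
T4·…·T1 = [-12/13 5/13 1; -5/13 -12/13 2; 0 0 1]
T5·…·T1 = [204/325 253/325 -11/5; -253/325 204/325 2/5; 0 0 1]
T6·…·T1 = [-408/325 -506/325 22/5; -759/650 306/325 3/5; 0 0 1]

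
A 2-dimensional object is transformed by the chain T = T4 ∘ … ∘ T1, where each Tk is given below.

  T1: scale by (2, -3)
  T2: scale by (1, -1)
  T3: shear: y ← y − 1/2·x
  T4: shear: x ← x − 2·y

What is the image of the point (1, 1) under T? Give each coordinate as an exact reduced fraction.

T(p) = (-2, 2)

T1 scale by (2, -3): (1, 1) → (2, -3)
T2 scale by (1, -1): (2, -3) → (2, 3)
T3 shear: y ← y − 1/2·x: (2, 3) → (2, 2)
T4 shear: x ← x − 2·y: (2, 2) → (-2, 2)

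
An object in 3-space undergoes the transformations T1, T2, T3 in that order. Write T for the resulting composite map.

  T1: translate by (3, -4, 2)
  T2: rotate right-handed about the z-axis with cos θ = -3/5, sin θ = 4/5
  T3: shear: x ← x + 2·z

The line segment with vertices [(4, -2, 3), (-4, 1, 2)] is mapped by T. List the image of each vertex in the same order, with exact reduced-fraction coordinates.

image vertices: (53/5, 46/5, 5), (11, 1, 4)

T1 translate by (3, -4, 2): (4, -2, 3) → (7, -6, 5); (-4, 1, 2) → (-1, -3, 4)
T2 rotate right-handed about the z-axis with cos θ = -3/5, sin θ = 4/5: (7, -6, 5) → (3/5, 46/5, 5); (-1, -3, 4) → (3, 1, 4)
T3 shear: x ← x + 2·z: (3/5, 46/5, 5) → (53/5, 46/5, 5); (3, 1, 4) → (11, 1, 4)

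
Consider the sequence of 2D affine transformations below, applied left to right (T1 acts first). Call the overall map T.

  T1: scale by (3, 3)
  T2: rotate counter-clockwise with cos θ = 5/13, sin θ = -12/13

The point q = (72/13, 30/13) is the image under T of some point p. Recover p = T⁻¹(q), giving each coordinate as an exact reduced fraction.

p = (0, 2)

T1 = [3 0 0; 0 3 0; 0 0 1]
T2·T1 = [15/13 36/13 0; -36/13 15/13 0; 0 0 1]
det M = 9; M⁻¹ = [5/39 -4/13 0; 4/13 5/39 0; 0 0 1]
M⁻¹ · (72/13, 30/13)ᵀ = (0, 2)ᵀ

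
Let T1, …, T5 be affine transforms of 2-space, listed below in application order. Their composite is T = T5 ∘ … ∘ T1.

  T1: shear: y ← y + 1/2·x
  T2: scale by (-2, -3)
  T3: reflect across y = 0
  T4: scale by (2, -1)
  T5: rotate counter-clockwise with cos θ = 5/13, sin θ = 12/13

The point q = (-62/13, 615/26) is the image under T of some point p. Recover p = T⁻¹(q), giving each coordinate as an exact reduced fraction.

p = (-5, -2)

T1 = [1 0 0; 1/2 1 0; 0 0 1]
T2·T1 = [-2 0 0; -3/2 -3 0; 0 0 1]
T3·…·T1 = [-2 0 0; 3/2 3 0; 0 0 1]
T4·…·T1 = [-4 0 0; -3/2 -3 0; 0 0 1]
T5·…·T1 = [-2/13 36/13 0; -111/26 -15/13 0; 0 0 1]
det M = 12; M⁻¹ = [-5/52 -3/13 0; 37/104 -1/78 0; 0 0 1]
M⁻¹ · (-62/13, 615/26)ᵀ = (-5, -2)ᵀ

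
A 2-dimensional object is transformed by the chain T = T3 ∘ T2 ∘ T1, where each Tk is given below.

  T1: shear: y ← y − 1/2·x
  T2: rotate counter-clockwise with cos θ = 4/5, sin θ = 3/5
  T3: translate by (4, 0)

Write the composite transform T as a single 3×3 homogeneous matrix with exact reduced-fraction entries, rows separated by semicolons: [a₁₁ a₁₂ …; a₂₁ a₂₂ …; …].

T = [11/10 -3/5 4; 1/5 4/5 0; 0 0 1]

T1 = [1 0 0; -1/2 1 0; 0 0 1]
T2·T1 = [11/10 -3/5 0; 1/5 4/5 0; 0 0 1]
T3·…·T1 = [11/10 -3/5 4; 1/5 4/5 0; 0 0 1]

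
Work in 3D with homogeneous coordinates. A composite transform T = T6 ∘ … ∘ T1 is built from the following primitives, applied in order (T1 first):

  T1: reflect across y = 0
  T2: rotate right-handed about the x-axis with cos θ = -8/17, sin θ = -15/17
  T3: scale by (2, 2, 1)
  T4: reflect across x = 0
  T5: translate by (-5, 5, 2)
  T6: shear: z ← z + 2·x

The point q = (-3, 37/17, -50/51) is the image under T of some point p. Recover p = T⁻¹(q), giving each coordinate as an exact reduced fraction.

T1 = [1 0 0 0; 0 -1 0 0; 0 0 1 0; 0 0 0 1]
T2·T1 = [1 0 0 0; 0 8/17 15/17 0; 0 15/17 -8/17 0; 0 0 0 1]
T3·…·T1 = [2 0 0 0; 0 16/17 30/17 0; 0 15/17 -8/17 0; 0 0 0 1]
T4·…·T1 = [-2 0 0 0; 0 16/17 30/17 0; 0 15/17 -8/17 0; 0 0 0 1]
T5·…·T1 = [-2 0 0 -5; 0 16/17 30/17 5; 0 15/17 -8/17 2; 0 0 0 1]
T6·…·T1 = [-2 0 0 -5; 0 16/17 30/17 5; -4 15/17 -8/17 -8; 0 0 0 1]
det M = 4; M⁻¹ = [-1/2 0 0 -5/2; -30/17 4/17 15/17 -50/17; 16/17 15/34 -8/17 -43/34; 0 0 0 1]
M⁻¹ · (-3, 37/17, -50/51)ᵀ = (-1, 2, -8/3)ᵀ

p = (-1, 2, -8/3)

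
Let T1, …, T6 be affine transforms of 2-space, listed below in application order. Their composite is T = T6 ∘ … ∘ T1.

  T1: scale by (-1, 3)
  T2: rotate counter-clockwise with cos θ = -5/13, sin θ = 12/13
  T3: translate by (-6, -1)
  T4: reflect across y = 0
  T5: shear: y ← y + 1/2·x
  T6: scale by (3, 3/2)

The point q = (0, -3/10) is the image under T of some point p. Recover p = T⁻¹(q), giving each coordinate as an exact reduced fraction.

T1 = [-1 0 0; 0 3 0; 0 0 1]
T2·T1 = [5/13 -36/13 0; -12/13 -15/13 0; 0 0 1]
T3·…·T1 = [5/13 -36/13 -6; -12/13 -15/13 -1; 0 0 1]
T4·…·T1 = [5/13 -36/13 -6; 12/13 15/13 1; 0 0 1]
T5·…·T1 = [5/13 -36/13 -6; 29/26 -3/13 -2; 0 0 1]
T6·…·T1 = [15/13 -108/13 -18; 87/52 -9/26 -3; 0 0 1]
det M = 27/2; M⁻¹ = [-1/39 8/13 18/13; -29/234 10/117 -77/39; 0 0 1]
M⁻¹ · (0, -3/10)ᵀ = (6/5, -2)ᵀ

p = (6/5, -2)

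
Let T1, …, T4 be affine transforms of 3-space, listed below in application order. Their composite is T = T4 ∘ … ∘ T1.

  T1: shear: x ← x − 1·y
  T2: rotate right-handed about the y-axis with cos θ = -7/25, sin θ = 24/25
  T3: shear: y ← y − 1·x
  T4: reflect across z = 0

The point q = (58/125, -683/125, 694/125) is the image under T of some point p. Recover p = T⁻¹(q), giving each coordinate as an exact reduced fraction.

p = (1/5, -5, 2)

T1 = [1 -1 0 0; 0 1 0 0; 0 0 1 0; 0 0 0 1]
T2·T1 = [-7/25 7/25 24/25 0; 0 1 0 0; -24/25 24/25 -7/25 0; 0 0 0 1]
T3·…·T1 = [-7/25 7/25 24/25 0; 7/25 18/25 -24/25 0; -24/25 24/25 -7/25 0; 0 0 0 1]
T4·…·T1 = [-7/25 7/25 24/25 0; 7/25 18/25 -24/25 0; 24/25 -24/25 7/25 0; 0 0 0 1]
det M = -1; M⁻¹ = [18/25 1 24/25 0; 1 1 0 0; 24/25 0 7/25 0; 0 0 0 1]
M⁻¹ · (58/125, -683/125, 694/125)ᵀ = (1/5, -5, 2)ᵀ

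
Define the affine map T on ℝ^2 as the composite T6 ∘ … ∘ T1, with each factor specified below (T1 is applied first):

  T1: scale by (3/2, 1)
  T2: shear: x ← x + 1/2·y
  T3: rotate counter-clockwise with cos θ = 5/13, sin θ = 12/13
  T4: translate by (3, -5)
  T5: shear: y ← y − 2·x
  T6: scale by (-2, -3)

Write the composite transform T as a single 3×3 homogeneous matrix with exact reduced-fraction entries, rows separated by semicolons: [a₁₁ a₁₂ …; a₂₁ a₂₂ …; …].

T = [-15/13 19/13 -6; -9/13 -90/13 33; 0 0 1]

T1 = [3/2 0 0; 0 1 0; 0 0 1]
T2·T1 = [3/2 1/2 0; 0 1 0; 0 0 1]
T3·…·T1 = [15/26 -19/26 0; 18/13 11/13 0; 0 0 1]
T4·…·T1 = [15/26 -19/26 3; 18/13 11/13 -5; 0 0 1]
T5·…·T1 = [15/26 -19/26 3; 3/13 30/13 -11; 0 0 1]
T6·…·T1 = [-15/13 19/13 -6; -9/13 -90/13 33; 0 0 1]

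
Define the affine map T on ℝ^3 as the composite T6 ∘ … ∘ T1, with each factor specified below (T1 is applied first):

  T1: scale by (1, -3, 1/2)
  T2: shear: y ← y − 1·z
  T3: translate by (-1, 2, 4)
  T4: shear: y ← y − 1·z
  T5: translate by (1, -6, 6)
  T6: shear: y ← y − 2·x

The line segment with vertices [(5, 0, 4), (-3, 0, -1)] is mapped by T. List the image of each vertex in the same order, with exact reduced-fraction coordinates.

T1 scale by (1, -3, 1/2): (5, 0, 4) → (5, 0, 2); (-3, 0, -1) → (-3, 0, -1/2)
T2 shear: y ← y − 1·z: (5, 0, 2) → (5, -2, 2); (-3, 0, -1/2) → (-3, 1/2, -1/2)
T3 translate by (-1, 2, 4): (5, -2, 2) → (4, 0, 6); (-3, 1/2, -1/2) → (-4, 5/2, 7/2)
T4 shear: y ← y − 1·z: (4, 0, 6) → (4, -6, 6); (-4, 5/2, 7/2) → (-4, -1, 7/2)
T5 translate by (1, -6, 6): (4, -6, 6) → (5, -12, 12); (-4, -1, 7/2) → (-3, -7, 19/2)
T6 shear: y ← y − 2·x: (5, -12, 12) → (5, -22, 12); (-3, -7, 19/2) → (-3, -1, 19/2)

image vertices: (5, -22, 12), (-3, -1, 19/2)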